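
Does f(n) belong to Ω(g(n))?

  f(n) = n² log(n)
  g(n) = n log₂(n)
True

f(n) = n² log(n) is O(n² log n), and g(n) = n log₂(n) is O(n log n).
Since O(n² log n) grows at least as fast as O(n log n), f(n) = Ω(g(n)) is true.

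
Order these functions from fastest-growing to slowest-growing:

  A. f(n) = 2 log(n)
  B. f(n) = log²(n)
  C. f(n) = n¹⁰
C > B > A

Comparing growth rates:
C = n¹⁰ is O(n¹⁰)
B = log²(n) is O(log² n)
A = 2 log(n) is O(log n)

Therefore, the order from fastest to slowest is: C > B > A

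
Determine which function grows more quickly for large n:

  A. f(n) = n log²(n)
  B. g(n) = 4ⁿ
B

f(n) = n log²(n) is O(n log² n), while g(n) = 4ⁿ is O(4ⁿ).
Since O(4ⁿ) grows faster than O(n log² n), g(n) dominates.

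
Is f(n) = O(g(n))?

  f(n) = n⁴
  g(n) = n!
True

f(n) = n⁴ is O(n⁴), and g(n) = n! is O(n!).
Since O(n⁴) ⊆ O(n!) (f grows no faster than g), f(n) = O(g(n)) is true.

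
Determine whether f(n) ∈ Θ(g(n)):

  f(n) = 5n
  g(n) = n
True

f(n) = 5n and g(n) = n are both O(n).
Since they have the same asymptotic growth rate, f(n) = Θ(g(n)) is true.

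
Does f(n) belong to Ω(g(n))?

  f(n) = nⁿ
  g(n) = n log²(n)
True

f(n) = nⁿ is O(nⁿ), and g(n) = n log²(n) is O(n log² n).
Since O(nⁿ) grows at least as fast as O(n log² n), f(n) = Ω(g(n)) is true.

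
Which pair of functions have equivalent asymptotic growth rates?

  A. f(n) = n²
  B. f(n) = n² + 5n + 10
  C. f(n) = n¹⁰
A and B

Examining each function:
  A. n² is O(n²)
  B. n² + 5n + 10 is O(n²)
  C. n¹⁰ is O(n¹⁰)

Functions A and B both have the same complexity class.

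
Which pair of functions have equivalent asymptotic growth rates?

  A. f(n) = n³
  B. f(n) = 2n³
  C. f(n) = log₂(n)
A and B

Examining each function:
  A. n³ is O(n³)
  B. 2n³ is O(n³)
  C. log₂(n) is O(log n)

Functions A and B both have the same complexity class.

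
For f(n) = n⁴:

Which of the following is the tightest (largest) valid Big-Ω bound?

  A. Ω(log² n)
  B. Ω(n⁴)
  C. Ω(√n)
B

f(n) = n⁴ is Ω(n⁴).
All listed options are valid Big-Ω bounds (lower bounds),
but Ω(n⁴) is the tightest (largest valid bound).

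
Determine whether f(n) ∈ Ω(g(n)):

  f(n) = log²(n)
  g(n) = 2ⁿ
False

f(n) = log²(n) is O(log² n), and g(n) = 2ⁿ is O(2ⁿ).
Since O(log² n) grows slower than O(2ⁿ), f(n) = Ω(g(n)) is false.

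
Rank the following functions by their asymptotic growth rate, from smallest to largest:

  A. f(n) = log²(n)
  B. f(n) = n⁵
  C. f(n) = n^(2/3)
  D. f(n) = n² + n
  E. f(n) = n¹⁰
A < C < D < B < E

Comparing growth rates:
A = log²(n) is O(log² n)
C = n^(2/3) is O(n^(2/3))
D = n² + n is O(n²)
B = n⁵ is O(n⁵)
E = n¹⁰ is O(n¹⁰)

Therefore, the order from slowest to fastest is: A < C < D < B < E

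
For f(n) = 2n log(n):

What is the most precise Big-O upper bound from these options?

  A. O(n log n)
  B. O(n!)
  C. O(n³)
A

f(n) = 2n log(n) is O(n log n).
All listed options are valid Big-O bounds (upper bounds),
but O(n log n) is the tightest (smallest valid bound).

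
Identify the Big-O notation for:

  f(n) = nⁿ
O(nⁿ)

The dominant term in nⁿ is nⁿ, which is Θ(nⁿ).
Constants are absorbed, so the tightest bound is O(nⁿ).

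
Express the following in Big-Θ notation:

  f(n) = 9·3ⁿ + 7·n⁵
Θ(3ⁿ)

Order the terms by growth rate: 7·n⁵ ≺ 9·3ⁿ.
The fastest-growing term 9·3ⁿ dominates as n → ∞; dropping its constant factor gives Θ(3ⁿ).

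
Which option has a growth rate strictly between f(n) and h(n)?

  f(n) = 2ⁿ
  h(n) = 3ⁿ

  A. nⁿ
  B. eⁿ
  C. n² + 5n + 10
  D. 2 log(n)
B

We need g(n) with 2ⁿ = o(g(n)) and g(n) = o(3ⁿ), i.e. O(2ⁿ) ≺ g ≺ O(3ⁿ).
Check each option:
  A. nⁿ — O(nⁿ) does not grow strictly slower than h(n)
  B. eⁿ — O(eⁿ) is strictly between O(2ⁿ) and O(3ⁿ) ✓
  C. n² + 5n + 10 — O(n²) does not grow strictly faster than f(n)
  D. 2 log(n) — O(log n) does not grow strictly faster than f(n)

Only option B (eⁿ) lies strictly between.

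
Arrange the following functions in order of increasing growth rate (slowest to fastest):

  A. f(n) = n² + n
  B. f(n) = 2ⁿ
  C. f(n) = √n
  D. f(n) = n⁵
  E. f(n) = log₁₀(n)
E < C < A < D < B

Comparing growth rates:
E = log₁₀(n) is O(log n)
C = √n is O(√n)
A = n² + n is O(n²)
D = n⁵ is O(n⁵)
B = 2ⁿ is O(2ⁿ)

Therefore, the order from slowest to fastest is: E < C < A < D < B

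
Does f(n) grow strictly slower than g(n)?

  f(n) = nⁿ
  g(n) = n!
False

f(n) = nⁿ is O(nⁿ), and g(n) = n! is O(n!).
Since O(nⁿ) grows faster than or equal to O(n!), f(n) = o(g(n)) is false.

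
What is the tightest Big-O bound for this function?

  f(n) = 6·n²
O(n²)

The dominant term in 6·n² is 6·n², which is Θ(n²).
Constants are absorbed, so the tightest bound is O(n²).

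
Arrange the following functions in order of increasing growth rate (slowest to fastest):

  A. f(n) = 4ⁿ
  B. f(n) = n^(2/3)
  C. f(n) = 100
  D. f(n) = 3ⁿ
C < B < D < A

Comparing growth rates:
C = 100 is O(1)
B = n^(2/3) is O(n^(2/3))
D = 3ⁿ is O(3ⁿ)
A = 4ⁿ is O(4ⁿ)

Therefore, the order from slowest to fastest is: C < B < D < A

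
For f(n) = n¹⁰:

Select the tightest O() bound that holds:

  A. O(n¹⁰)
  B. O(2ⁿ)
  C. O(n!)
A

f(n) = n¹⁰ is O(n¹⁰).
All listed options are valid Big-O bounds (upper bounds),
but O(n¹⁰) is the tightest (smallest valid bound).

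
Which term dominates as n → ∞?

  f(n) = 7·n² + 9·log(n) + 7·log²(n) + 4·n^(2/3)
7·n²

Looking at each term:
  - 7·n² is O(n²)
  - 9·log(n) is O(log n)
  - 7·log²(n) is O(log² n)
  - 4·n^(2/3) is O(n^(2/3))

The term 7·n² (O(n²)) grows fastest and dominates all others.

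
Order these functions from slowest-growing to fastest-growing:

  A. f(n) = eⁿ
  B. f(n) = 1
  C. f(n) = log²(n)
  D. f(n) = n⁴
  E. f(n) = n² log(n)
B < C < E < D < A

Comparing growth rates:
B = 1 is O(1)
C = log²(n) is O(log² n)
E = n² log(n) is O(n² log n)
D = n⁴ is O(n⁴)
A = eⁿ is O(eⁿ)

Therefore, the order from slowest to fastest is: B < C < E < D < A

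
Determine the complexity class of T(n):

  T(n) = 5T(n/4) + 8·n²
Θ(n²)

Master Theorem: a = 5, b = 4, f(n) = 8·n².
Compute the critical exponent d = log₄(5) = 1.161.
Compare f(n) = Θ(n²) against n^d:
  k = 2 > d = 1.161, so f(n) = Ω(n^(d+ε)) — Case 3.
  Regularity: a·(n/b)^2/n^2 = a/b^2 = 5/16 < 1 ✓.
  The top-level work dominates: T(n) = Θ(f(n)) = Θ(n²).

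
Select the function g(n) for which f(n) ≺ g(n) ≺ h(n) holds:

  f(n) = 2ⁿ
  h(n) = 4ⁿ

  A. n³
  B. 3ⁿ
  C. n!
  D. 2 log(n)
B

We need g(n) with 2ⁿ = o(g(n)) and g(n) = o(4ⁿ), i.e. O(2ⁿ) ≺ g ≺ O(4ⁿ).
Check each option:
  A. n³ — O(n³) does not grow strictly faster than f(n)
  B. 3ⁿ — O(3ⁿ) is strictly between O(2ⁿ) and O(4ⁿ) ✓
  C. n! — O(n!) does not grow strictly slower than h(n)
  D. 2 log(n) — O(log n) does not grow strictly faster than f(n)

Only option B (3ⁿ) lies strictly between.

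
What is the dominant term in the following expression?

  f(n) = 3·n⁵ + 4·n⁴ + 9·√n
3·n⁵

Looking at each term:
  - 3·n⁵ is O(n⁵)
  - 4·n⁴ is O(n⁴)
  - 9·√n is O(√n)

The term 3·n⁵ (O(n⁵)) grows fastest and dominates all others.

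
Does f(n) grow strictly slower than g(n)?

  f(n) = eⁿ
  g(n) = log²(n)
False

f(n) = eⁿ is O(eⁿ), and g(n) = log²(n) is O(log² n).
Since O(eⁿ) grows faster than or equal to O(log² n), f(n) = o(g(n)) is false.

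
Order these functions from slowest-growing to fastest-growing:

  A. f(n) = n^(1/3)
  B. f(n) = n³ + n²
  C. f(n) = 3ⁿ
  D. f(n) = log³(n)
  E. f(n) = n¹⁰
D < A < B < E < C

Comparing growth rates:
D = log³(n) is O(log³ n)
A = n^(1/3) is O(n^(1/3))
B = n³ + n² is O(n³)
E = n¹⁰ is O(n¹⁰)
C = 3ⁿ is O(3ⁿ)

Therefore, the order from slowest to fastest is: D < A < B < E < C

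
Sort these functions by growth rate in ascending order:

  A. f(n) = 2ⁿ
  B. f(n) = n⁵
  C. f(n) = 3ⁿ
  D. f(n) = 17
D < B < A < C

Comparing growth rates:
D = 17 is O(1)
B = n⁵ is O(n⁵)
A = 2ⁿ is O(2ⁿ)
C = 3ⁿ is O(3ⁿ)

Therefore, the order from slowest to fastest is: D < B < A < C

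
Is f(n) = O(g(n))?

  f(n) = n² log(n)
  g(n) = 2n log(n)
False

f(n) = n² log(n) is O(n² log n), and g(n) = 2n log(n) is O(n log n).
Since O(n² log n) grows faster than O(n log n), f(n) = O(g(n)) is false.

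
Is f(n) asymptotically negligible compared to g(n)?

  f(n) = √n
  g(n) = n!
True

f(n) = √n is O(√n), and g(n) = n! is O(n!).
Since O(√n) grows strictly slower than O(n!), f(n) = o(g(n)) is true.
This means lim(n→∞) f(n)/g(n) = 0.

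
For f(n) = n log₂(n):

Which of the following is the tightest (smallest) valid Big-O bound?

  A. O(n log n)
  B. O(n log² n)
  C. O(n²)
A

f(n) = n log₂(n) is O(n log n).
All listed options are valid Big-O bounds (upper bounds),
but O(n log n) is the tightest (smallest valid bound).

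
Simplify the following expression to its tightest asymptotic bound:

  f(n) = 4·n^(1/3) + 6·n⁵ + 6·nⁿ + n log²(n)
Θ(nⁿ)

Order the terms by growth rate: 4·n^(1/3) ≺ n log²(n) ≺ 6·n⁵ ≺ 6·nⁿ.
The fastest-growing term 6·nⁿ dominates as n → ∞; dropping its constant factor gives Θ(nⁿ).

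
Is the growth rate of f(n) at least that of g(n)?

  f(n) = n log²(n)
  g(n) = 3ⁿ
False

f(n) = n log²(n) is O(n log² n), and g(n) = 3ⁿ is O(3ⁿ).
Since O(n log² n) grows slower than O(3ⁿ), f(n) = Ω(g(n)) is false.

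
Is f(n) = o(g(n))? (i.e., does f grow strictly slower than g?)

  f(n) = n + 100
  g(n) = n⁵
True

f(n) = n + 100 is O(n), and g(n) = n⁵ is O(n⁵).
Since O(n) grows strictly slower than O(n⁵), f(n) = o(g(n)) is true.
This means lim(n→∞) f(n)/g(n) = 0.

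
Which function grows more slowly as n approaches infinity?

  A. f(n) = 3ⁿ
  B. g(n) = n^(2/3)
B

f(n) = 3ⁿ is O(3ⁿ), while g(n) = n^(2/3) is O(n^(2/3)).
Since O(n^(2/3)) grows slower than O(3ⁿ), g(n) is dominated.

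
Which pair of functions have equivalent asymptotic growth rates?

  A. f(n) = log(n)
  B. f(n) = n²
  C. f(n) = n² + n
B and C

Examining each function:
  A. log(n) is O(log n)
  B. n² is O(n²)
  C. n² + n is O(n²)

Functions B and C both have the same complexity class.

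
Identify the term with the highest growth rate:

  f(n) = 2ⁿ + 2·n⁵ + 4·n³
2ⁿ

Looking at each term:
  - 2ⁿ is O(2ⁿ)
  - 2·n⁵ is O(n⁵)
  - 4·n³ is O(n³)

The term 2ⁿ (O(2ⁿ)) grows fastest and dominates all others.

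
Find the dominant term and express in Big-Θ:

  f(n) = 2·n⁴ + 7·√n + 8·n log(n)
Θ(n⁴)

Order the terms by growth rate: 7·√n ≺ 8·n log(n) ≺ 2·n⁴.
The fastest-growing term 2·n⁴ dominates as n → ∞; dropping its constant factor gives Θ(n⁴).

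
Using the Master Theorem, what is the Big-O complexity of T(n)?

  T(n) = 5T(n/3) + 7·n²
Θ(n²)

Master Theorem: a = 5, b = 3, f(n) = 7·n².
Compute the critical exponent d = log₃(5) = 1.465.
Compare f(n) = Θ(n²) against n^d:
  k = 2 > d = 1.465, so f(n) = Ω(n^(d+ε)) — Case 3.
  Regularity: a·(n/b)^2/n^2 = a/b^2 = 5/9 < 1 ✓.
  The top-level work dominates: T(n) = Θ(f(n)) = Θ(n²).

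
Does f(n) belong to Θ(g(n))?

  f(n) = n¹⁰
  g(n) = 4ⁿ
False

f(n) = n¹⁰ is O(n¹⁰), and g(n) = 4ⁿ is O(4ⁿ).
Since they have different growth rates, f(n) = Θ(g(n)) is false.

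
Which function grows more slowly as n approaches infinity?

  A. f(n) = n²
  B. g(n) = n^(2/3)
B

f(n) = n² is O(n²), while g(n) = n^(2/3) is O(n^(2/3)).
Since O(n^(2/3)) grows slower than O(n²), g(n) is dominated.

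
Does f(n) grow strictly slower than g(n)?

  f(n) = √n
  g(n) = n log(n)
True

f(n) = √n is O(√n), and g(n) = n log(n) is O(n log n).
Since O(√n) grows strictly slower than O(n log n), f(n) = o(g(n)) is true.
This means lim(n→∞) f(n)/g(n) = 0.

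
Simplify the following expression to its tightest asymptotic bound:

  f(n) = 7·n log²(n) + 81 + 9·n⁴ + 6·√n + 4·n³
Θ(n⁴)

Order the terms by growth rate: 81 ≺ 6·√n ≺ 7·n log²(n) ≺ 4·n³ ≺ 9·n⁴.
The fastest-growing term 9·n⁴ dominates as n → ∞; dropping its constant factor gives Θ(n⁴).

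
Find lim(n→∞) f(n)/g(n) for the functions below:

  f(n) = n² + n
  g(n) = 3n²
1/3

Since n² + n and 3n² have the same growth rate (O(n²)),
the ratio converges to a constant: 1/3.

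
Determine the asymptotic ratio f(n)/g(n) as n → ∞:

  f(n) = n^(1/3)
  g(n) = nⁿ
0

Since n^(1/3) (O(n^(1/3))) grows slower than nⁿ (O(nⁿ)),
the ratio f(n)/g(n) → 0 as n → ∞.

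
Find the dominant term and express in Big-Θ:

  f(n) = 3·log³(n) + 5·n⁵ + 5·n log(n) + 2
Θ(n⁵)

Order the terms by growth rate: 2 ≺ 3·log³(n) ≺ 5·n log(n) ≺ 5·n⁵.
The fastest-growing term 5·n⁵ dominates as n → ∞; dropping its constant factor gives Θ(n⁵).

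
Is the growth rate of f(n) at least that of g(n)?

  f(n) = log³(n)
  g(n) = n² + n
False

f(n) = log³(n) is O(log³ n), and g(n) = n² + n is O(n²).
Since O(log³ n) grows slower than O(n²), f(n) = Ω(g(n)) is false.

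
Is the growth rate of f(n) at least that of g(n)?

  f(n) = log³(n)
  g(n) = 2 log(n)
True

f(n) = log³(n) is O(log³ n), and g(n) = 2 log(n) is O(log n).
Since O(log³ n) grows at least as fast as O(log n), f(n) = Ω(g(n)) is true.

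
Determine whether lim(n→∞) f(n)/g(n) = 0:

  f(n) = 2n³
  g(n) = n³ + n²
False

f(n) = 2n³ is O(n³), and g(n) = n³ + n² is O(n³).
Since they have the same growth rate, f(n) = o(g(n)) is false.
(f = o(g) requires f to grow strictly slower, not equal.)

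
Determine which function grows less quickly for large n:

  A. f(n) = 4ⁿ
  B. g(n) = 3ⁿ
B

f(n) = 4ⁿ is O(4ⁿ), while g(n) = 3ⁿ is O(3ⁿ).
Since O(3ⁿ) grows slower than O(4ⁿ), g(n) is dominated.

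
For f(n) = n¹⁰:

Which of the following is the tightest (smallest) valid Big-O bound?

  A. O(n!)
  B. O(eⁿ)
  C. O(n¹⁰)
C

f(n) = n¹⁰ is O(n¹⁰).
All listed options are valid Big-O bounds (upper bounds),
but O(n¹⁰) is the tightest (smallest valid bound).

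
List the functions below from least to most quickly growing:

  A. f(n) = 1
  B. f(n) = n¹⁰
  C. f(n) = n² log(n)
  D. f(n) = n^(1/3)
A < D < C < B

Comparing growth rates:
A = 1 is O(1)
D = n^(1/3) is O(n^(1/3))
C = n² log(n) is O(n² log n)
B = n¹⁰ is O(n¹⁰)

Therefore, the order from slowest to fastest is: A < D < C < B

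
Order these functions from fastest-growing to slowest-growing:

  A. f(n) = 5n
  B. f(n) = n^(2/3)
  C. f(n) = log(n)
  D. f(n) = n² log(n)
D > A > B > C

Comparing growth rates:
D = n² log(n) is O(n² log n)
A = 5n is O(n)
B = n^(2/3) is O(n^(2/3))
C = log(n) is O(log n)

Therefore, the order from fastest to slowest is: D > A > B > C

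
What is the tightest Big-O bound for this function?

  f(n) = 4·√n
O(√n)

The dominant term in 4·√n is 4·√n, which is Θ(√n).
Constants are absorbed, so the tightest bound is O(√n).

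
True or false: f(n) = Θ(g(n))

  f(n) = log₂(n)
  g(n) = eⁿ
False

f(n) = log₂(n) is O(log n), and g(n) = eⁿ is O(eⁿ).
Since they have different growth rates, f(n) = Θ(g(n)) is false.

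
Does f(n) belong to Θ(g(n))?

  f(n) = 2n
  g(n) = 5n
True

f(n) = 2n and g(n) = 5n are both O(n).
Since they have the same asymptotic growth rate, f(n) = Θ(g(n)) is true.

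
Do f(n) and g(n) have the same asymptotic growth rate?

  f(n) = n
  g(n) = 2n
True

f(n) = n and g(n) = 2n are both O(n).
Since they have the same asymptotic growth rate, f(n) = Θ(g(n)) is true.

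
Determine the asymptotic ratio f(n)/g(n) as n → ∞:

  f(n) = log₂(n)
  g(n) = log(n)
1/log(2)

Since log₂(n) and log(n) have the same growth rate (O(log n)),
the ratio converges to a constant: 1/log(2).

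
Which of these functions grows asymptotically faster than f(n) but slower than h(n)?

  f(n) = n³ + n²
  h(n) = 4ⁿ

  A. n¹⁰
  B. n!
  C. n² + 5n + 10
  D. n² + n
A

We need g(n) with n³ + n² = o(g(n)) and g(n) = o(4ⁿ), i.e. O(n³) ≺ g ≺ O(4ⁿ).
Check each option:
  A. n¹⁰ — O(n¹⁰) is strictly between O(n³) and O(4ⁿ) ✓
  B. n! — O(n!) does not grow strictly slower than h(n)
  C. n² + 5n + 10 — O(n²) does not grow strictly faster than f(n)
  D. n² + n — O(n²) does not grow strictly faster than f(n)

Only option A (n¹⁰) lies strictly between.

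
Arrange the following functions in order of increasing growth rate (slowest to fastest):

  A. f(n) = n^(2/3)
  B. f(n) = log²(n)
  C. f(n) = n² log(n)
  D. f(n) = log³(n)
B < D < A < C

Comparing growth rates:
B = log²(n) is O(log² n)
D = log³(n) is O(log³ n)
A = n^(2/3) is O(n^(2/3))
C = n² log(n) is O(n² log n)

Therefore, the order from slowest to fastest is: B < D < A < C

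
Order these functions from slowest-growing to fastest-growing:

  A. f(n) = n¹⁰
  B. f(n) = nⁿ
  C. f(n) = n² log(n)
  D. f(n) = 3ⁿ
C < A < D < B

Comparing growth rates:
C = n² log(n) is O(n² log n)
A = n¹⁰ is O(n¹⁰)
D = 3ⁿ is O(3ⁿ)
B = nⁿ is O(nⁿ)

Therefore, the order from slowest to fastest is: C < A < D < B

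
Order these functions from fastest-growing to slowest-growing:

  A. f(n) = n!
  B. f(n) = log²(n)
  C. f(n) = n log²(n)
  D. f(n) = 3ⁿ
A > D > C > B

Comparing growth rates:
A = n! is O(n!)
D = 3ⁿ is O(3ⁿ)
C = n log²(n) is O(n log² n)
B = log²(n) is O(log² n)

Therefore, the order from fastest to slowest is: A > D > C > B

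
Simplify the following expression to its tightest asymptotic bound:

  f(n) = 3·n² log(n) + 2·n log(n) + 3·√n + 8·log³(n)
Θ(n² log n)

Order the terms by growth rate: 8·log³(n) ≺ 3·√n ≺ 2·n log(n) ≺ 3·n² log(n).
The fastest-growing term 3·n² log(n) dominates as n → ∞; dropping its constant factor gives Θ(n² log n).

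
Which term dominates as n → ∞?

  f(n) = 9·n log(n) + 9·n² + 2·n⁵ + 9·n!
9·n!

Looking at each term:
  - 9·n log(n) is O(n log n)
  - 9·n² is O(n²)
  - 2·n⁵ is O(n⁵)
  - 9·n! is O(n!)

The term 9·n! (O(n!)) grows fastest and dominates all others.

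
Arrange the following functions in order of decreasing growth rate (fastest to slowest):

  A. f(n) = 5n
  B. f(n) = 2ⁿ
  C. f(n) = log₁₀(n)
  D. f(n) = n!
D > B > A > C

Comparing growth rates:
D = n! is O(n!)
B = 2ⁿ is O(2ⁿ)
A = 5n is O(n)
C = log₁₀(n) is O(log n)

Therefore, the order from fastest to slowest is: D > B > A > C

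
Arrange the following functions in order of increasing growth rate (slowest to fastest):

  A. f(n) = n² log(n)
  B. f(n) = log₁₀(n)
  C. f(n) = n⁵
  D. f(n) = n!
B < A < C < D

Comparing growth rates:
B = log₁₀(n) is O(log n)
A = n² log(n) is O(n² log n)
C = n⁵ is O(n⁵)
D = n! is O(n!)

Therefore, the order from slowest to fastest is: B < A < C < D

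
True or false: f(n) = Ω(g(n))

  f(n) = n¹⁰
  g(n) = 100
True

f(n) = n¹⁰ is O(n¹⁰), and g(n) = 100 is O(1).
Since O(n¹⁰) grows at least as fast as O(1), f(n) = Ω(g(n)) is true.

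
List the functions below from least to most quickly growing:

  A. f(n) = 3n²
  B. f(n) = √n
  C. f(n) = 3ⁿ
B < A < C

Comparing growth rates:
B = √n is O(√n)
A = 3n² is O(n²)
C = 3ⁿ is O(3ⁿ)

Therefore, the order from slowest to fastest is: B < A < C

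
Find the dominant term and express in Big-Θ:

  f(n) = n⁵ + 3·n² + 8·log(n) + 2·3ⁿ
Θ(3ⁿ)

Order the terms by growth rate: 8·log(n) ≺ 3·n² ≺ n⁵ ≺ 2·3ⁿ.
The fastest-growing term 2·3ⁿ dominates as n → ∞; dropping its constant factor gives Θ(3ⁿ).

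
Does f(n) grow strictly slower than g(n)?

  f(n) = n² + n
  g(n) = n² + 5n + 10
False

f(n) = n² + n is O(n²), and g(n) = n² + 5n + 10 is O(n²).
Since they have the same growth rate, f(n) = o(g(n)) is false.
(f = o(g) requires f to grow strictly slower, not equal.)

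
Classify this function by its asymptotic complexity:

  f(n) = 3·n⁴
O(n⁴)

The dominant term in 3·n⁴ is 3·n⁴, which is Θ(n⁴).
Constants are absorbed, so the tightest bound is O(n⁴).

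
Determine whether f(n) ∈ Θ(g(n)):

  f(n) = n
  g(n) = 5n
True

f(n) = n and g(n) = 5n are both O(n).
Since they have the same asymptotic growth rate, f(n) = Θ(g(n)) is true.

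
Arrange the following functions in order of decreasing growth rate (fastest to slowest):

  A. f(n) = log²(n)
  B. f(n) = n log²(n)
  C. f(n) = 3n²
C > B > A

Comparing growth rates:
C = 3n² is O(n²)
B = n log²(n) is O(n log² n)
A = log²(n) is O(log² n)

Therefore, the order from fastest to slowest is: C > B > A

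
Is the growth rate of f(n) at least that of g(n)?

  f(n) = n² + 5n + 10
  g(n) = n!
False

f(n) = n² + 5n + 10 is O(n²), and g(n) = n! is O(n!).
Since O(n²) grows slower than O(n!), f(n) = Ω(g(n)) is false.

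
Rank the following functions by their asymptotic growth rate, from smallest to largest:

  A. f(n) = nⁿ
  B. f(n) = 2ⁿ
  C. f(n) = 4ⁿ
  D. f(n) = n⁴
D < B < C < A

Comparing growth rates:
D = n⁴ is O(n⁴)
B = 2ⁿ is O(2ⁿ)
C = 4ⁿ is O(4ⁿ)
A = nⁿ is O(nⁿ)

Therefore, the order from slowest to fastest is: D < B < C < A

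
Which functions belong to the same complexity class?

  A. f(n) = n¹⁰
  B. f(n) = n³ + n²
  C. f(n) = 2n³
B and C

Examining each function:
  A. n¹⁰ is O(n¹⁰)
  B. n³ + n² is O(n³)
  C. 2n³ is O(n³)

Functions B and C both have the same complexity class.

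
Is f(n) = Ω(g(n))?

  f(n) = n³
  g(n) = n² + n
True

f(n) = n³ is O(n³), and g(n) = n² + n is O(n²).
Since O(n³) grows at least as fast as O(n²), f(n) = Ω(g(n)) is true.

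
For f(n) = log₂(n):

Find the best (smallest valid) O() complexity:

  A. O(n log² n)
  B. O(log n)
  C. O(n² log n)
B

f(n) = log₂(n) is O(log n).
All listed options are valid Big-O bounds (upper bounds),
but O(log n) is the tightest (smallest valid bound).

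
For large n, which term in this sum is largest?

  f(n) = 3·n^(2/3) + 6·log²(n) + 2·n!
2·n!

Looking at each term:
  - 3·n^(2/3) is O(n^(2/3))
  - 6·log²(n) is O(log² n)
  - 2·n! is O(n!)

The term 2·n! (O(n!)) grows fastest and dominates all others.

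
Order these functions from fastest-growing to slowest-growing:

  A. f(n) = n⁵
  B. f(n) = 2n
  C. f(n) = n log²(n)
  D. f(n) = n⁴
A > D > C > B

Comparing growth rates:
A = n⁵ is O(n⁵)
D = n⁴ is O(n⁴)
C = n log²(n) is O(n log² n)
B = 2n is O(n)

Therefore, the order from fastest to slowest is: A > D > C > B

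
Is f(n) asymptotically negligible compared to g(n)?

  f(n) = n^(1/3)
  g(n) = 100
False

f(n) = n^(1/3) is O(n^(1/3)), and g(n) = 100 is O(1).
Since O(n^(1/3)) grows faster than or equal to O(1), f(n) = o(g(n)) is false.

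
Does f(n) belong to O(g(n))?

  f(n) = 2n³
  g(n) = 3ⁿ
True

f(n) = 2n³ is O(n³), and g(n) = 3ⁿ is O(3ⁿ).
Since O(n³) ⊆ O(3ⁿ) (f grows no faster than g), f(n) = O(g(n)) is true.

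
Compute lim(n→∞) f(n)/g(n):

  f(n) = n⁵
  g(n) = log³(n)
∞

Since n⁵ (O(n⁵)) grows faster than log³(n) (O(log³ n)),
the ratio f(n)/g(n) → ∞ as n → ∞.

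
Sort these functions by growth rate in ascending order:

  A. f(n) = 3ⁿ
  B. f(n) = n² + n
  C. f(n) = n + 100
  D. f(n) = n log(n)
C < D < B < A

Comparing growth rates:
C = n + 100 is O(n)
D = n log(n) is O(n log n)
B = n² + n is O(n²)
A = 3ⁿ is O(3ⁿ)

Therefore, the order from slowest to fastest is: C < D < B < A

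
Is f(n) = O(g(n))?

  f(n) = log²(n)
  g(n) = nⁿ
True

f(n) = log²(n) is O(log² n), and g(n) = nⁿ is O(nⁿ).
Since O(log² n) ⊆ O(nⁿ) (f grows no faster than g), f(n) = O(g(n)) is true.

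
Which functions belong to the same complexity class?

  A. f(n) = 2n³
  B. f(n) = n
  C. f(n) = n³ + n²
A and C

Examining each function:
  A. 2n³ is O(n³)
  B. n is O(n)
  C. n³ + n² is O(n³)

Functions A and C both have the same complexity class.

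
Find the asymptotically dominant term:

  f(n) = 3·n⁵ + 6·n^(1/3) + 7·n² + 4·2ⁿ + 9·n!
9·n!

Looking at each term:
  - 3·n⁵ is O(n⁵)
  - 6·n^(1/3) is O(n^(1/3))
  - 7·n² is O(n²)
  - 4·2ⁿ is O(2ⁿ)
  - 9·n! is O(n!)

The term 9·n! (O(n!)) grows fastest and dominates all others.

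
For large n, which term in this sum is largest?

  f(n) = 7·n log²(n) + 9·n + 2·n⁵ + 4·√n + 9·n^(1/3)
2·n⁵

Looking at each term:
  - 7·n log²(n) is O(n log² n)
  - 9·n is O(n)
  - 2·n⁵ is O(n⁵)
  - 4·√n is O(√n)
  - 9·n^(1/3) is O(n^(1/3))

The term 2·n⁵ (O(n⁵)) grows fastest and dominates all others.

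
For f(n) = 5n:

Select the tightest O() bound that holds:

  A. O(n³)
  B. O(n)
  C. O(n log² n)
B

f(n) = 5n is O(n).
All listed options are valid Big-O bounds (upper bounds),
but O(n) is the tightest (smallest valid bound).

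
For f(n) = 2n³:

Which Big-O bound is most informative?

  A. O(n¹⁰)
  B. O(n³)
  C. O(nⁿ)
B

f(n) = 2n³ is O(n³).
All listed options are valid Big-O bounds (upper bounds),
but O(n³) is the tightest (smallest valid bound).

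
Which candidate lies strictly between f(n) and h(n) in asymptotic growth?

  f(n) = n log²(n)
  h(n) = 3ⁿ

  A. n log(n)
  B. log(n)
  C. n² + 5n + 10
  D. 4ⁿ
C

We need g(n) with n log²(n) = o(g(n)) and g(n) = o(3ⁿ), i.e. O(n log² n) ≺ g ≺ O(3ⁿ).
Check each option:
  A. n log(n) — O(n log n) does not grow strictly faster than f(n)
  B. log(n) — O(log n) does not grow strictly faster than f(n)
  C. n² + 5n + 10 — O(n²) is strictly between O(n log² n) and O(3ⁿ) ✓
  D. 4ⁿ — O(4ⁿ) does not grow strictly slower than h(n)

Only option C (n² + 5n + 10) lies strictly between.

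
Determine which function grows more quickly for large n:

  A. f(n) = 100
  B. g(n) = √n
B

f(n) = 100 is O(1), while g(n) = √n is O(√n).
Since O(√n) grows faster than O(1), g(n) dominates.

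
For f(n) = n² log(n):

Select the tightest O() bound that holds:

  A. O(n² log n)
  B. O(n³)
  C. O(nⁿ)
A

f(n) = n² log(n) is O(n² log n).
All listed options are valid Big-O bounds (upper bounds),
but O(n² log n) is the tightest (smallest valid bound).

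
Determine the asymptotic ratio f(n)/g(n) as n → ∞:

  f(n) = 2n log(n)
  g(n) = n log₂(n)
log(4)

Since 2n log(n) and n log₂(n) have the same growth rate (O(n log n)),
the ratio converges to a constant: log(4).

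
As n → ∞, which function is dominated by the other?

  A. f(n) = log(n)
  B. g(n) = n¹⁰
A

f(n) = log(n) is O(log n), while g(n) = n¹⁰ is O(n¹⁰).
Since O(log n) grows slower than O(n¹⁰), f(n) is dominated.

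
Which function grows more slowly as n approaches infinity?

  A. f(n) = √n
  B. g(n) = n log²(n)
A

f(n) = √n is O(√n), while g(n) = n log²(n) is O(n log² n).
Since O(√n) grows slower than O(n log² n), f(n) is dominated.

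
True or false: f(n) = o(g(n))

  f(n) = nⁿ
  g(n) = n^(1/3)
False

f(n) = nⁿ is O(nⁿ), and g(n) = n^(1/3) is O(n^(1/3)).
Since O(nⁿ) grows faster than or equal to O(n^(1/3)), f(n) = o(g(n)) is false.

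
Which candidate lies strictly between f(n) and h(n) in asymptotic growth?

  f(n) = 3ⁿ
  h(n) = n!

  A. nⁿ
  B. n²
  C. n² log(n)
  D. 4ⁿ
D

We need g(n) with 3ⁿ = o(g(n)) and g(n) = o(n!), i.e. O(3ⁿ) ≺ g ≺ O(n!).
Check each option:
  A. nⁿ — O(nⁿ) does not grow strictly slower than h(n)
  B. n² — O(n²) does not grow strictly faster than f(n)
  C. n² log(n) — O(n² log n) does not grow strictly faster than f(n)
  D. 4ⁿ — O(4ⁿ) is strictly between O(3ⁿ) and O(n!) ✓

Only option D (4ⁿ) lies strictly between.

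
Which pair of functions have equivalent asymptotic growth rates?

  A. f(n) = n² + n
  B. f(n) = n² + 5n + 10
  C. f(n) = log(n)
A and B

Examining each function:
  A. n² + n is O(n²)
  B. n² + 5n + 10 is O(n²)
  C. log(n) is O(log n)

Functions A and B both have the same complexity class.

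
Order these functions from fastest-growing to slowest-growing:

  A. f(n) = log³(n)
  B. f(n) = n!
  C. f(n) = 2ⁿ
B > C > A

Comparing growth rates:
B = n! is O(n!)
C = 2ⁿ is O(2ⁿ)
A = log³(n) is O(log³ n)

Therefore, the order from fastest to slowest is: B > C > A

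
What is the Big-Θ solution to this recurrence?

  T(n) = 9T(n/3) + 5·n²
Θ(n² log n)

Master Theorem: a = 9, b = 3, f(n) = 5·n².
Compute the critical exponent d = log₃(9) = 2.
Compare f(n) = Θ(n²) against n^d:
  k = 2 = d, so f(n) = Θ(n^d) — Case 2.
  Work is balanced across levels: T(n) = Θ(n^d log n) = Θ(n² log n).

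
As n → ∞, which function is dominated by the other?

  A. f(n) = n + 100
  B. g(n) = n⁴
A

f(n) = n + 100 is O(n), while g(n) = n⁴ is O(n⁴).
Since O(n) grows slower than O(n⁴), f(n) is dominated.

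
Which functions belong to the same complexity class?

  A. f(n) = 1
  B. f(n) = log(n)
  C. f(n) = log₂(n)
B and C

Examining each function:
  A. 1 is O(1)
  B. log(n) is O(log n)
  C. log₂(n) is O(log n)

Functions B and C both have the same complexity class.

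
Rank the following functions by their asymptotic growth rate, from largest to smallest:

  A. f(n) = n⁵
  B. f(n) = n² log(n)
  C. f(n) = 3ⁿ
C > A > B

Comparing growth rates:
C = 3ⁿ is O(3ⁿ)
A = n⁵ is O(n⁵)
B = n² log(n) is O(n² log n)

Therefore, the order from fastest to slowest is: C > A > B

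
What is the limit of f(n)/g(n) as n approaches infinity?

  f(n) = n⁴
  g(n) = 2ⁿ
0

Since n⁴ (O(n⁴)) grows slower than 2ⁿ (O(2ⁿ)),
the ratio f(n)/g(n) → 0 as n → ∞.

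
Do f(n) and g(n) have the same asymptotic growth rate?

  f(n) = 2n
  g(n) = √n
False

f(n) = 2n is O(n), and g(n) = √n is O(√n).
Since they have different growth rates, f(n) = Θ(g(n)) is false.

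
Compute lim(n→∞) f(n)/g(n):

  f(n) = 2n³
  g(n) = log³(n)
∞

Since 2n³ (O(n³)) grows faster than log³(n) (O(log³ n)),
the ratio f(n)/g(n) → ∞ as n → ∞.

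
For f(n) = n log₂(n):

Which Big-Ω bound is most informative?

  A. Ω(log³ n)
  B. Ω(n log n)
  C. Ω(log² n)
B

f(n) = n log₂(n) is Ω(n log n).
All listed options are valid Big-Ω bounds (lower bounds),
but Ω(n log n) is the tightest (largest valid bound).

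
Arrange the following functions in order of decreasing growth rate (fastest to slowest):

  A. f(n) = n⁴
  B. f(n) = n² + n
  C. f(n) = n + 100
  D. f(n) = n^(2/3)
A > B > C > D

Comparing growth rates:
A = n⁴ is O(n⁴)
B = n² + n is O(n²)
C = n + 100 is O(n)
D = n^(2/3) is O(n^(2/3))

Therefore, the order from fastest to slowest is: A > B > C > D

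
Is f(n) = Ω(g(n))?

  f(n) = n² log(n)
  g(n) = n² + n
True

f(n) = n² log(n) is O(n² log n), and g(n) = n² + n is O(n²).
Since O(n² log n) grows at least as fast as O(n²), f(n) = Ω(g(n)) is true.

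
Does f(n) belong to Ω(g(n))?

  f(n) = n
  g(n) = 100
True

f(n) = n is O(n), and g(n) = 100 is O(1).
Since O(n) grows at least as fast as O(1), f(n) = Ω(g(n)) is true.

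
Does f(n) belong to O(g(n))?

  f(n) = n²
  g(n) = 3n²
True

f(n) = n² and g(n) = 3n² are both O(n²).
Big-O permits equal growth rates (f ≤ c·g for some c), so f(n) = O(g(n)) is true.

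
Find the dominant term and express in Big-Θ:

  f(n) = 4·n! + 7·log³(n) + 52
Θ(n!)

Order the terms by growth rate: 52 ≺ 7·log³(n) ≺ 4·n!.
The fastest-growing term 4·n! dominates as n → ∞; dropping its constant factor gives Θ(n!).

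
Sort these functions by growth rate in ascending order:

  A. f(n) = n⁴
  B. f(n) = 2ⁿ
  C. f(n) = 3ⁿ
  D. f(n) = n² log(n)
D < A < B < C

Comparing growth rates:
D = n² log(n) is O(n² log n)
A = n⁴ is O(n⁴)
B = 2ⁿ is O(2ⁿ)
C = 3ⁿ is O(3ⁿ)

Therefore, the order from slowest to fastest is: D < A < B < C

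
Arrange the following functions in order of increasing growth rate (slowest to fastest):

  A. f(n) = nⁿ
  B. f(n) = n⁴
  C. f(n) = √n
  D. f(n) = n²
C < D < B < A

Comparing growth rates:
C = √n is O(√n)
D = n² is O(n²)
B = n⁴ is O(n⁴)
A = nⁿ is O(nⁿ)

Therefore, the order from slowest to fastest is: C < D < B < A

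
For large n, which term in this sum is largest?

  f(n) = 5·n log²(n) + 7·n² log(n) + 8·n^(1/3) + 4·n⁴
4·n⁴

Looking at each term:
  - 5·n log²(n) is O(n log² n)
  - 7·n² log(n) is O(n² log n)
  - 8·n^(1/3) is O(n^(1/3))
  - 4·n⁴ is O(n⁴)

The term 4·n⁴ (O(n⁴)) grows fastest and dominates all others.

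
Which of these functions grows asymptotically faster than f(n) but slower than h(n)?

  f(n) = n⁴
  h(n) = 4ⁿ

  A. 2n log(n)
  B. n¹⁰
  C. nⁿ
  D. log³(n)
B

We need g(n) with n⁴ = o(g(n)) and g(n) = o(4ⁿ), i.e. O(n⁴) ≺ g ≺ O(4ⁿ).
Check each option:
  A. 2n log(n) — O(n log n) does not grow strictly faster than f(n)
  B. n¹⁰ — O(n¹⁰) is strictly between O(n⁴) and O(4ⁿ) ✓
  C. nⁿ — O(nⁿ) does not grow strictly slower than h(n)
  D. log³(n) — O(log³ n) does not grow strictly faster than f(n)

Only option B (n¹⁰) lies strictly between.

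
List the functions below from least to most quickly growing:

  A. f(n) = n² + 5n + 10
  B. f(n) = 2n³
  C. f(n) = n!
A < B < C

Comparing growth rates:
A = n² + 5n + 10 is O(n²)
B = 2n³ is O(n³)
C = n! is O(n!)

Therefore, the order from slowest to fastest is: A < B < C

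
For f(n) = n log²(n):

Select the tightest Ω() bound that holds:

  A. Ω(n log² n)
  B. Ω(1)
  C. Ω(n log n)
A

f(n) = n log²(n) is Ω(n log² n).
All listed options are valid Big-Ω bounds (lower bounds),
but Ω(n log² n) is the tightest (largest valid bound).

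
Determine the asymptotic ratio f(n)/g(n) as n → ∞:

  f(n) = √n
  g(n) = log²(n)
∞

Since √n (O(√n)) grows faster than log²(n) (O(log² n)),
the ratio f(n)/g(n) → ∞ as n → ∞.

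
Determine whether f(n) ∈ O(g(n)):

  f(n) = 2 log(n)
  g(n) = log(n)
True

f(n) = 2 log(n) and g(n) = log(n) are both O(log n).
Big-O permits equal growth rates (f ≤ c·g for some c), so f(n) = O(g(n)) is true.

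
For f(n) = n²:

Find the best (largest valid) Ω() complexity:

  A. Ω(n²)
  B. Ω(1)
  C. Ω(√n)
A

f(n) = n² is Ω(n²).
All listed options are valid Big-Ω bounds (lower bounds),
but Ω(n²) is the tightest (largest valid bound).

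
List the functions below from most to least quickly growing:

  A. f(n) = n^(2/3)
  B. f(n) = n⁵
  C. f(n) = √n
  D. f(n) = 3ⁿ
D > B > A > C

Comparing growth rates:
D = 3ⁿ is O(3ⁿ)
B = n⁵ is O(n⁵)
A = n^(2/3) is O(n^(2/3))
C = √n is O(√n)

Therefore, the order from fastest to slowest is: D > B > A > C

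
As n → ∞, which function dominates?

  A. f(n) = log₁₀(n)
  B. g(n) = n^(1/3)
B

f(n) = log₁₀(n) is O(log n), while g(n) = n^(1/3) is O(n^(1/3)).
Since O(n^(1/3)) grows faster than O(log n), g(n) dominates.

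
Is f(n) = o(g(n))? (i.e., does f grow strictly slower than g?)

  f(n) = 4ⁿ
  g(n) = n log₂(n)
False

f(n) = 4ⁿ is O(4ⁿ), and g(n) = n log₂(n) is O(n log n).
Since O(4ⁿ) grows faster than or equal to O(n log n), f(n) = o(g(n)) is false.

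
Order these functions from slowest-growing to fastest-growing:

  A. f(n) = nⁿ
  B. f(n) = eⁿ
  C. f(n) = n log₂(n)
C < B < A

Comparing growth rates:
C = n log₂(n) is O(n log n)
B = eⁿ is O(eⁿ)
A = nⁿ is O(nⁿ)

Therefore, the order from slowest to fastest is: C < B < A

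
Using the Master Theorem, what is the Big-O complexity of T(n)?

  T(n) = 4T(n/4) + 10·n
Θ(n log n)

Master Theorem: a = 4, b = 4, f(n) = 10·n.
Compute the critical exponent d = log₄(4) = 1.
Compare f(n) = Θ(n) against n^d:
  k = 1 = d, so f(n) = Θ(n^d) — Case 2.
  Work is balanced across levels: T(n) = Θ(n^d log n) = Θ(n log n).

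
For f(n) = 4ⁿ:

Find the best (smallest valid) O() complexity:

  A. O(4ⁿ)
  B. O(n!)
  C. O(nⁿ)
A

f(n) = 4ⁿ is O(4ⁿ).
All listed options are valid Big-O bounds (upper bounds),
but O(4ⁿ) is the tightest (smallest valid bound).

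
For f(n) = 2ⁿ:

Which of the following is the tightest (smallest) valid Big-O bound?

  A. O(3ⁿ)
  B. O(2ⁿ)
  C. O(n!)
B

f(n) = 2ⁿ is O(2ⁿ).
All listed options are valid Big-O bounds (upper bounds),
but O(2ⁿ) is the tightest (smallest valid bound).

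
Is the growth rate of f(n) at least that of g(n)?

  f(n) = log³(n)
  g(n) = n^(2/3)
False

f(n) = log³(n) is O(log³ n), and g(n) = n^(2/3) is O(n^(2/3)).
Since O(log³ n) grows slower than O(n^(2/3)), f(n) = Ω(g(n)) is false.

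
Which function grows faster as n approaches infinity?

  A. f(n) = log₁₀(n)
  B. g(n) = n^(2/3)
B

f(n) = log₁₀(n) is O(log n), while g(n) = n^(2/3) is O(n^(2/3)).
Since O(n^(2/3)) grows faster than O(log n), g(n) dominates.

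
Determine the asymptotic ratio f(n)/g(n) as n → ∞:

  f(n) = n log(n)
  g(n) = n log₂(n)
log(2)

Since n log(n) and n log₂(n) have the same growth rate (O(n log n)),
the ratio converges to a constant: log(2).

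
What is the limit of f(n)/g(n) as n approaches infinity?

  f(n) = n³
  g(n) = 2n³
1/2

Since n³ and 2n³ have the same growth rate (O(n³)),
the ratio converges to a constant: 1/2.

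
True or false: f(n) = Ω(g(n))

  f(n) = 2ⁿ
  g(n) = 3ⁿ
False

f(n) = 2ⁿ is O(2ⁿ), and g(n) = 3ⁿ is O(3ⁿ).
Since O(2ⁿ) grows slower than O(3ⁿ), f(n) = Ω(g(n)) is false.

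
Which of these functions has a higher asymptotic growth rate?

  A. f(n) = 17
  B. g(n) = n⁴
B

f(n) = 17 is O(1), while g(n) = n⁴ is O(n⁴).
Since O(n⁴) grows faster than O(1), g(n) dominates.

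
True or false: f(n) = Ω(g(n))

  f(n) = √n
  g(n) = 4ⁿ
False

f(n) = √n is O(√n), and g(n) = 4ⁿ is O(4ⁿ).
Since O(√n) grows slower than O(4ⁿ), f(n) = Ω(g(n)) is false.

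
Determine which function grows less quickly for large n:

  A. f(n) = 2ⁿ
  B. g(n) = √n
B

f(n) = 2ⁿ is O(2ⁿ), while g(n) = √n is O(√n).
Since O(√n) grows slower than O(2ⁿ), g(n) is dominated.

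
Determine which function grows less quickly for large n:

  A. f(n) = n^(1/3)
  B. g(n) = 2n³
A

f(n) = n^(1/3) is O(n^(1/3)), while g(n) = 2n³ is O(n³).
Since O(n^(1/3)) grows slower than O(n³), f(n) is dominated.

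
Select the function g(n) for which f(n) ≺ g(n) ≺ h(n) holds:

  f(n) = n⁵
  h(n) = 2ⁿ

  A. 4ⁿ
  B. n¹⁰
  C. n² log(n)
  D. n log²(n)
B

We need g(n) with n⁵ = o(g(n)) and g(n) = o(2ⁿ), i.e. O(n⁵) ≺ g ≺ O(2ⁿ).
Check each option:
  A. 4ⁿ — O(4ⁿ) does not grow strictly slower than h(n)
  B. n¹⁰ — O(n¹⁰) is strictly between O(n⁵) and O(2ⁿ) ✓
  C. n² log(n) — O(n² log n) does not grow strictly faster than f(n)
  D. n log²(n) — O(n log² n) does not grow strictly faster than f(n)

Only option B (n¹⁰) lies strictly between.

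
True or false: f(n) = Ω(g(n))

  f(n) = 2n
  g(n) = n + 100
True

f(n) = 2n and g(n) = n + 100 are both O(n).
Big-Ω permits equal growth rates (f ≥ c·g for some c > 0), so f(n) = Ω(g(n)) is true.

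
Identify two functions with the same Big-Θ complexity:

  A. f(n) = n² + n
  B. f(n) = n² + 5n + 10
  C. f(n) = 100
A and B

Examining each function:
  A. n² + n is O(n²)
  B. n² + 5n + 10 is O(n²)
  C. 100 is O(1)

Functions A and B both have the same complexity class.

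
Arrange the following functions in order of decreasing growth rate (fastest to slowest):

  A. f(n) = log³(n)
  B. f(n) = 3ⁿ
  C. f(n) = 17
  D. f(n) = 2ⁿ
B > D > A > C

Comparing growth rates:
B = 3ⁿ is O(3ⁿ)
D = 2ⁿ is O(2ⁿ)
A = log³(n) is O(log³ n)
C = 17 is O(1)

Therefore, the order from fastest to slowest is: B > D > A > C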